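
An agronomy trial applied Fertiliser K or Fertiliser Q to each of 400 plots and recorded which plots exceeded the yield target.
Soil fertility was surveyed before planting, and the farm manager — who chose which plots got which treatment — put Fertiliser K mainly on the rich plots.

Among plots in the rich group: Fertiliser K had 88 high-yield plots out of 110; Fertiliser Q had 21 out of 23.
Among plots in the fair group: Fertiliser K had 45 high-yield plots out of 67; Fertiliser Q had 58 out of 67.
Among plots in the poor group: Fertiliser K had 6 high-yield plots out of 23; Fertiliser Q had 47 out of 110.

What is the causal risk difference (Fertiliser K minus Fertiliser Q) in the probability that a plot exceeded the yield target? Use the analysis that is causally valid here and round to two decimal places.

Nothing the fertiliser does changes soil fertility; the imbalance is an allocation artefact. With soil fertility also predicting the outcome, the pooled figure is confounded, and the within-stratum comparison is the causal one.
Adjusting over the population distribution of soil fertility: 0.333·(0.800−0.913) + 0.335·(0.672−0.866) + 0.333·(0.261−0.427) = -0.158.

-0.16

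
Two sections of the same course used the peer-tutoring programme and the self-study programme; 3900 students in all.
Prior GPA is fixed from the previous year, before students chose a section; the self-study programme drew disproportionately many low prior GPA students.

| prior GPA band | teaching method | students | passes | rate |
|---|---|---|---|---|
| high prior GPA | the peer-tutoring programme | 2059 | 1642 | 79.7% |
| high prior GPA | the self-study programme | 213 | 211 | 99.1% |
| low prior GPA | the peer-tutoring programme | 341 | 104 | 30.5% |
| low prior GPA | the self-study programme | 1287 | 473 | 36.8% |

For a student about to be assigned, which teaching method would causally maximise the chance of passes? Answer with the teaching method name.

the self-study programme

The stratified and pooled comparisons disagree (the self-study programme wins within each prior GPA band; the peer-tutoring programme wins overall), so the answer turns on the causal role of prior GPA band.
Prior GPA band satisfies the back-door criterion: it is not a descendant of the teaching method, and it blocks the spurious path from teaching method to outcome. Adjusting for it (i.e., using the within-prior GPA band rates) gives the causal effect.
Within each level — high prior GPA: 79.7% vs 99.1%; low prior GPA: 30.5% vs 36.8% — the self-study programme is higher every time.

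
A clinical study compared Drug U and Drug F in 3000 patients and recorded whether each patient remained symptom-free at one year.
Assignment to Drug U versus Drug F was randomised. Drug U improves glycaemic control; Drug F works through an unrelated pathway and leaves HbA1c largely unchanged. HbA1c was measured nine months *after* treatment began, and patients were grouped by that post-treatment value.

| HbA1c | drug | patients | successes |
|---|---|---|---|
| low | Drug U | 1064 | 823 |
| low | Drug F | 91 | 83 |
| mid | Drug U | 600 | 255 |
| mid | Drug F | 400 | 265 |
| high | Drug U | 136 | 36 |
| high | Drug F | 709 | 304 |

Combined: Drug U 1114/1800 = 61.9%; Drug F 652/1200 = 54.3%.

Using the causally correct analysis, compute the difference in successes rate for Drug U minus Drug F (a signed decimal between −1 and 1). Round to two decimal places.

+0.08

The HbA1c-specific comparison favours Drug F throughout, but the pooled figures favour Drug U. The question is whether to condition on HbA1c.
HbA1c lies on the pathway drug → HbA1c → outcome, so adjusting for it blocks the indirect effect. For the total causal effect of drug, use the unadjusted pooled rates.
The causal difference is the pooled difference: 0.619 − 0.543 = +0.076.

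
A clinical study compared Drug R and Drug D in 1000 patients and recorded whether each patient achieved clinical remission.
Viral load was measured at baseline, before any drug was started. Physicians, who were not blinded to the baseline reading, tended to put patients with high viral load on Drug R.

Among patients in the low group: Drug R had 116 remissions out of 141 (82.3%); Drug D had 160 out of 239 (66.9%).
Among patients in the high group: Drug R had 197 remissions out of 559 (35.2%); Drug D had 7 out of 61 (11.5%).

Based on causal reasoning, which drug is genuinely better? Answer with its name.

Within every viral load level Drug R has the higher rate, yet pooled Drug D does — Simpson's reversal.
Viral load is set before the drug has any effect — it is not caused by the drug — and it independently drives the outcome. That makes it a confounder, so the causal comparison is within viral load levels.
Within each level — low: 82.3% vs 66.9%; high: 35.2% vs 11.5% — Drug R is higher every time.

Drug R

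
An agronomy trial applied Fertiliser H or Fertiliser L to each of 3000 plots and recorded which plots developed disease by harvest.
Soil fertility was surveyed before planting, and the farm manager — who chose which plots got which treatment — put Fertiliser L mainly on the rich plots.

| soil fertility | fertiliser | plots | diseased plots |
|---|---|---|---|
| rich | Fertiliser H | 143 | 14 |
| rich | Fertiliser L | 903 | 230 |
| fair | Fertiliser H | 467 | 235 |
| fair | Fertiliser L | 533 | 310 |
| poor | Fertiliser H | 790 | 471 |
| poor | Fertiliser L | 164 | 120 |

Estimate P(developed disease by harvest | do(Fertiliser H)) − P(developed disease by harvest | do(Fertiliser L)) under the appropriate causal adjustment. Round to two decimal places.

The soil fertility-specific comparison favours Fertiliser H throughout, but the pooled figures favour Fertiliser L. The question is whether to condition on soil fertility.
Soil fertility is set before the fertiliser has any effect — it is not caused by the fertiliser — and it independently drives the outcome. That makes it a confounder, so the causal comparison is within soil fertility levels.
Adjusting over the population distribution of soil fertility: 0.349·(0.098−0.255) + 0.333·(0.503−0.582) + 0.318·(0.596−0.732) = -0.124.

-0.12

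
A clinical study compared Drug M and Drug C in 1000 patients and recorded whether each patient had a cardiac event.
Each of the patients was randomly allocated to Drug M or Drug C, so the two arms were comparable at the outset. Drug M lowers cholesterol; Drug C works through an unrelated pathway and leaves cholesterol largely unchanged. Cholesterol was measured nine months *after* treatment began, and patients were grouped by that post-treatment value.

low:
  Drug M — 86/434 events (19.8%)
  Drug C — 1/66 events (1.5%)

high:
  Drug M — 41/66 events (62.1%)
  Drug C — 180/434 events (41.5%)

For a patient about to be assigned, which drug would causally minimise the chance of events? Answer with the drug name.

Drug M

Cholesterol is downstream of the drug. One should not condition on a consequence of treatment, so the overall rates are the right comparison.
Pooled: Drug M 25.4% vs Drug C 36.2%; Drug M is lower overall.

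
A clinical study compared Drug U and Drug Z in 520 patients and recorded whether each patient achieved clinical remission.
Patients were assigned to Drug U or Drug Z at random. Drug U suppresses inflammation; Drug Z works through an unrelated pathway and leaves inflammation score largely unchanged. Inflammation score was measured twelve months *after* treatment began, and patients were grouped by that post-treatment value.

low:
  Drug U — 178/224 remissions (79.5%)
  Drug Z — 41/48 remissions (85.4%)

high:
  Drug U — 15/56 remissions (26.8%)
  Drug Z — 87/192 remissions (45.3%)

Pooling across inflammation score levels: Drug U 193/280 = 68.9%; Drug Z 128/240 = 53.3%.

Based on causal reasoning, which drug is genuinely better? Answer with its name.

Drug U

Within every inflammation score level Drug Z has the higher rate, yet pooled Drug U does — Simpson's reversal.
Inflammation score lies on the pathway drug → inflammation score → outcome, so adjusting for it blocks the indirect effect. For the total causal effect of drug, use the unadjusted pooled rates.
Pooled: Drug U 68.9% vs Drug Z 53.3%; Drug U is higher overall.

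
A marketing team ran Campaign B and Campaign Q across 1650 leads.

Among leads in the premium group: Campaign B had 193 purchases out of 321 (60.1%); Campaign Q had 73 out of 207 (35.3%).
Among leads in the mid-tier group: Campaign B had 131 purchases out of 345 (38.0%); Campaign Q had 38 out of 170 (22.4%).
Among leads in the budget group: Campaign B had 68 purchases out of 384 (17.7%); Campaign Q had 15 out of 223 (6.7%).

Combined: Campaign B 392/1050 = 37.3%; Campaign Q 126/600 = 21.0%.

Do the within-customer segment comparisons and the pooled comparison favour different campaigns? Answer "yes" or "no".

Within each customer segment level (premium 60.1% vs 35.3%; mid-tier 38.0% vs 22.4%; budget 17.7% vs 6.7%), Campaign B has the higher rate every time. Pooled: 37.3% vs 21.0% — Campaign B has the higher rate overall. They agree.

no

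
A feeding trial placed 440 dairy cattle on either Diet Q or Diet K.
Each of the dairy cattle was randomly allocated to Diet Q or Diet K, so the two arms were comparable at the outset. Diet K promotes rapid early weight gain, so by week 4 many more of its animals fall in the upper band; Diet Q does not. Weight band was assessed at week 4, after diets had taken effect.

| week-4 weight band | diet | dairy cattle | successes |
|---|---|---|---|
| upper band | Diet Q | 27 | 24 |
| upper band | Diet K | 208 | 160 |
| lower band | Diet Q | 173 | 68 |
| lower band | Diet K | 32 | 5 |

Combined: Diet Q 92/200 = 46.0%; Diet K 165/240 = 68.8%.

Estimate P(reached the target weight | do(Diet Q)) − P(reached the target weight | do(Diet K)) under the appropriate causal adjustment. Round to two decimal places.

-0.23

The stratified and pooled comparisons disagree (Diet Q wins within each week-4 weight band; Diet K wins overall), so the answer turns on the causal role of week-4 weight band.
Week-4 weight band lies on the pathway diet → week-4 weight band → outcome, so adjusting for it blocks the indirect effect. For the total causal effect of diet, use the unadjusted pooled rates.
The causal difference is the pooled difference: 0.460 − 0.688 = -0.228.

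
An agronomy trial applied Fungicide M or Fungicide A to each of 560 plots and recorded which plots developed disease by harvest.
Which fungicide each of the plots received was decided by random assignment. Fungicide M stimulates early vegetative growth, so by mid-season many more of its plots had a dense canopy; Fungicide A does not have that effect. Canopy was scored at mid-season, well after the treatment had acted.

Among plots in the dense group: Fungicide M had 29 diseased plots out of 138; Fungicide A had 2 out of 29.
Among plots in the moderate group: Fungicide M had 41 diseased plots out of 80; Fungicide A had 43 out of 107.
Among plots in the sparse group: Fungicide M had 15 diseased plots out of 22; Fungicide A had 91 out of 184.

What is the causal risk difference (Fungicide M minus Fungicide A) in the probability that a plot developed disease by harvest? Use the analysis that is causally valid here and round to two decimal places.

-0.07

Mid-season canopy is recorded after the fungicide and is itself shifted by it — it sits on the causal path from fungicide to outcome. Conditioning on a mediator would strip out part of the effect we want; the pooled comparison gives the total causal effect.
The causal difference is the pooled difference: 0.354 − 0.425 = -0.071.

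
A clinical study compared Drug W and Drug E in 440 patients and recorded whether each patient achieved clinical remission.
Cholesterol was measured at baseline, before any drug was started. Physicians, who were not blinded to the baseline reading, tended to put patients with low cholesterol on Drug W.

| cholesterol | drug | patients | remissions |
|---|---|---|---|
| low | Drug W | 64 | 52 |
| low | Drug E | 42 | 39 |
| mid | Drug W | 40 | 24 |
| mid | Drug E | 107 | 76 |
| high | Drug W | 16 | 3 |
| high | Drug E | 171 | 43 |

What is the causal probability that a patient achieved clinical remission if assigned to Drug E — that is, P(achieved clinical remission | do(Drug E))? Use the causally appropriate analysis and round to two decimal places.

0.57

The imbalance in cholesterol arose from how patients were allocated, not from anything the drug did; and cholesterol independently affects the outcome. The pooled gap is confounded — condition on cholesterol.
Standardising Drug E to the population cholesterol mix: 0.241·39/42 + 0.334·76/107 + 0.425·43/171 = 0.568.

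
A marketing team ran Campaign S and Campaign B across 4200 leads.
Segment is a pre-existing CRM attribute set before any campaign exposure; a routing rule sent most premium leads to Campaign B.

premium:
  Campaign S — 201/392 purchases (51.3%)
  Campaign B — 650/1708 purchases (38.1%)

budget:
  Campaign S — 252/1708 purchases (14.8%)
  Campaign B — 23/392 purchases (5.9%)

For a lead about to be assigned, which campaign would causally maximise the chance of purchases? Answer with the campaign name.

Campaign S

The customer segment-specific comparison favours Campaign S throughout, but the pooled figures favour Campaign B. The question is whether to condition on customer segment.
Customer segment is set before the campaign has any effect — it is not caused by the campaign — and it independently drives the outcome. That makes it a confounder, so the causal comparison is within customer segment levels.
Within each level — premium: 51.3% vs 38.1%; budget: 14.8% vs 5.9% — Campaign S is higher every time.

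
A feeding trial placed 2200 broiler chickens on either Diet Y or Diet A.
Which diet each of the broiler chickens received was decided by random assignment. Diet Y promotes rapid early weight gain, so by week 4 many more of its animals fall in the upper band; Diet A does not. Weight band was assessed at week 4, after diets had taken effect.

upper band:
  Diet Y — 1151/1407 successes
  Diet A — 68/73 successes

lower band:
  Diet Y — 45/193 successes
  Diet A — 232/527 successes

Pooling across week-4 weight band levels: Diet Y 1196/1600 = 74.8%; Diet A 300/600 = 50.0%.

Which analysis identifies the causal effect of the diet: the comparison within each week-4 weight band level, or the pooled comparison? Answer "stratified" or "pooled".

Diet A is higher inside every week-4 weight band stratum but Diet Y is higher in aggregate. Whether to stratify depends on how week-4 weight band relates to the diet.
Week-4 weight band is recorded after the diet and is itself shifted by it — it sits on the causal path from diet to outcome. Conditioning on a mediator would strip out part of the effect we want; the pooled comparison gives the total causal effect.
Pooled: Diet Y 74.8% vs Diet A 50.0%; Diet Y is higher overall.

pooled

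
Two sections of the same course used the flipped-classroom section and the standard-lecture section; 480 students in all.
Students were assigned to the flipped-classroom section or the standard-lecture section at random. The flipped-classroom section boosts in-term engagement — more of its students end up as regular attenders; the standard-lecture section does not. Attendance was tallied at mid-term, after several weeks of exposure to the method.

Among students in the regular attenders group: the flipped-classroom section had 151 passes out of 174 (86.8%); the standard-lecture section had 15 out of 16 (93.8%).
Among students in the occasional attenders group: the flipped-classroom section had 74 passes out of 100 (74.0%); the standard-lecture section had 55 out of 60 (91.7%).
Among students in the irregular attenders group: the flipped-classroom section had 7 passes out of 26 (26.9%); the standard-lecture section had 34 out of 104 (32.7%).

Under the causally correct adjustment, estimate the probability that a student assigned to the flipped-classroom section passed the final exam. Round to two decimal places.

Stratifying would compare teaching methods among students the teaching methods themselves sorted into mid-term attendance groups — a form of selection on an intermediate. The unconditioned pooled rates give the total causal effect.
So P(outcome | do(the flipped-classroom section)) is just the pooled rate for the flipped-classroom section: 232/300 = 0.773.

0.77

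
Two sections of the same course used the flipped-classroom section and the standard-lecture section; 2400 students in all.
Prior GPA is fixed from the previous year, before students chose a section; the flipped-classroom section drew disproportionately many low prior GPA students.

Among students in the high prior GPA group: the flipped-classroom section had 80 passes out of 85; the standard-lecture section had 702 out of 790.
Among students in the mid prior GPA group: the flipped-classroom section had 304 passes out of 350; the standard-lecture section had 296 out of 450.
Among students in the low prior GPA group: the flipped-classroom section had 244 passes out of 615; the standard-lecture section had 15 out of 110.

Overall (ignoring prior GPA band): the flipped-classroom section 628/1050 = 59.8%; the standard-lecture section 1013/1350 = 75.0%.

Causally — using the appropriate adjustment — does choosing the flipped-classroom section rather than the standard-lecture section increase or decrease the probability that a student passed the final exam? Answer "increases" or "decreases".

Prior GPA band satisfies the back-door criterion: it is not a descendant of the teaching method, and it blocks the spurious path from teaching method to outcome. Adjusting for it (i.e., using the within-prior GPA band rates) gives the causal effect.
Within each level — high prior GPA: 94.1% vs 88.9%; mid prior GPA: 86.9% vs 65.8%; low prior GPA: 39.7% vs 13.6% — the flipped-classroom section is higher every time.

increases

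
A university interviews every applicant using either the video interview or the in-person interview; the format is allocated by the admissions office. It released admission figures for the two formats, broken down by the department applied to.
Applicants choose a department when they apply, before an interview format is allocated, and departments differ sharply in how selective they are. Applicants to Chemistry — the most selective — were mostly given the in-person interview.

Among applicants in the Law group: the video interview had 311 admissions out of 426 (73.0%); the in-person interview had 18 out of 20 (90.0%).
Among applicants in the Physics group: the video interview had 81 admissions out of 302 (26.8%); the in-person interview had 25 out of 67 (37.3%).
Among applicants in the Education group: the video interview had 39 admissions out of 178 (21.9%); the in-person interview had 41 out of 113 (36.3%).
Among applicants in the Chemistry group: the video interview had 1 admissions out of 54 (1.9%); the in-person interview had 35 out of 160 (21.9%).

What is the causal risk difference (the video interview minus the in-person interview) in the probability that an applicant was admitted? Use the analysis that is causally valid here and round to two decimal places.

-0.15

Department differs across interview formats for reasons unrelated to any effect of the interview format itself, and it separately predicts the outcome — a classic confounder. We must compare within department levels.
Adjusting over the population distribution of department: 0.338·(0.730−0.900) + 0.280·(0.268−0.373) + 0.220·(0.219−0.363) + 0.162·(0.019−0.219) = -0.151.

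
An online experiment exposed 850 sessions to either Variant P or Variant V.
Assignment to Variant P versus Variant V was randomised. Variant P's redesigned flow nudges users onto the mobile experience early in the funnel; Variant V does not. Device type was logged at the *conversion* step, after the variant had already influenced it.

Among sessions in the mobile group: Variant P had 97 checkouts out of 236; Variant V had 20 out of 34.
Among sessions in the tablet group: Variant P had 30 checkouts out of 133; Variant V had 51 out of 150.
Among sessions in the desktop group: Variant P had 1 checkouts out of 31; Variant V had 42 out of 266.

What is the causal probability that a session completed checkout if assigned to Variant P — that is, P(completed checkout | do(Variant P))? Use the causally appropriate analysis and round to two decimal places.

Device type is recorded after the variant and is itself shifted by it — it sits on the causal path from variant to outcome. Conditioning on a mediator would strip out part of the effect we want; the pooled comparison gives the total causal effect.
So P(outcome | do(Variant P)) is just the pooled rate for Variant P: 128/400 = 0.320.

0.32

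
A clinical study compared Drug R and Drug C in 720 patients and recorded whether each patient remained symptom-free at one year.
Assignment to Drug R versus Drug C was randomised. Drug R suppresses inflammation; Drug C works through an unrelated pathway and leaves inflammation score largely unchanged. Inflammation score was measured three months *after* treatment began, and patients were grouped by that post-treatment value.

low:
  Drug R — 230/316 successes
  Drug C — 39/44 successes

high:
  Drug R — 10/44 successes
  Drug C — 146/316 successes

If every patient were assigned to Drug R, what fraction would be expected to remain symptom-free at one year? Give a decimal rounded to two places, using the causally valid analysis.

0.67

Within every inflammation score level Drug C has the higher rate, yet pooled Drug R does — Simpson's reversal.
Inflammation score is downstream of the drug. One should not condition on a consequence of treatment, so the overall rates are the right comparison.
So P(outcome | do(Drug R)) is just the pooled rate for Drug R: 240/360 = 0.667.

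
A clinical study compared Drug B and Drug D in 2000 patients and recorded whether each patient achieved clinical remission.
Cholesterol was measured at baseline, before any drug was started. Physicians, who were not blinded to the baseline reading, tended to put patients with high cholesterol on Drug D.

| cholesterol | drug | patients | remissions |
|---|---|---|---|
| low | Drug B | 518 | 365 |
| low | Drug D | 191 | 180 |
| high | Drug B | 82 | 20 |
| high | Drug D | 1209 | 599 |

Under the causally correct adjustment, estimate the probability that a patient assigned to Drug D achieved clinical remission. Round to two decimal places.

The imbalance in cholesterol arose from how patients were allocated, not from anything the drug did; and cholesterol independently affects the outcome. The pooled gap is confounded — condition on cholesterol.
Standardising Drug D to the population cholesterol mix: 0.354·180/191 + 0.645·599/1209 = 0.654.

0.65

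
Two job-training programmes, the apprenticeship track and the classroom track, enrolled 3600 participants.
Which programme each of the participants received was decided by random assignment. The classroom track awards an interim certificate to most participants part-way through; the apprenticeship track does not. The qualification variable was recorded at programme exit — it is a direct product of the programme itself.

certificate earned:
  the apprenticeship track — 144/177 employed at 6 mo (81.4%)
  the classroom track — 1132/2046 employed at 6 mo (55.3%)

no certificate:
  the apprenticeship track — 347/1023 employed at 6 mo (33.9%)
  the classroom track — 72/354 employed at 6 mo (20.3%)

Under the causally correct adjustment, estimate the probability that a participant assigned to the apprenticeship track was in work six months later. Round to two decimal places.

0.41

The stratified and pooled comparisons disagree (the apprenticeship track wins within each qualification attained during the programme; the classroom track wins overall), so the answer turns on the causal role of qualification attained during the programme.
Qualification attained during the programme is recorded after the programme and is itself shifted by it — it sits on the causal path from programme to outcome. Conditioning on a mediator would strip out part of the effect we want; the pooled comparison gives the total causal effect.
So P(outcome | do(the apprenticeship track)) is just the pooled rate for the apprenticeship track: 491/1200 = 0.409.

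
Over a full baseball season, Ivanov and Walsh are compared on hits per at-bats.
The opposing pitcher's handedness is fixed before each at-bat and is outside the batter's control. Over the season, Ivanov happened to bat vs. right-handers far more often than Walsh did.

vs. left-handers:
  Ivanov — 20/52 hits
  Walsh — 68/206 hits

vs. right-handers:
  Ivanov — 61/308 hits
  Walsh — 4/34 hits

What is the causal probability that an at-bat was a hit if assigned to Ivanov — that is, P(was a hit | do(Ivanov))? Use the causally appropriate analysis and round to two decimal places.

0.28

Here pitcher handedness is a common cause — it drives both which player a case falls under and the outcome. The crude comparison mixes populations; the stratum-specific rates are the causally relevant ones.
Standardising Ivanov to the population pitcher handedness mix: 0.430·20/52 + 0.570·61/308 = 0.278.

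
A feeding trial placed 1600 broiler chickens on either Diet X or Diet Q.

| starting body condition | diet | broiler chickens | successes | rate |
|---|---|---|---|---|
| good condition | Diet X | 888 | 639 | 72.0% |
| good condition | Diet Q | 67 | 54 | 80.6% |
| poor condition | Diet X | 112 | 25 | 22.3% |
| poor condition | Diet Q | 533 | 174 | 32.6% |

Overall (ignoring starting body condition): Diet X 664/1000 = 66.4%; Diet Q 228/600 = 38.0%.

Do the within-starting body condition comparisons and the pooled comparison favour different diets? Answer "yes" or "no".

Within each starting body condition level (good condition 72.0% vs 80.6%; poor condition 22.3% vs 32.6%), Diet Q has the higher rate every time. Pooled: 66.4% vs 38.0% — Diet X has the higher rate overall. The two comparisons disagree.

yes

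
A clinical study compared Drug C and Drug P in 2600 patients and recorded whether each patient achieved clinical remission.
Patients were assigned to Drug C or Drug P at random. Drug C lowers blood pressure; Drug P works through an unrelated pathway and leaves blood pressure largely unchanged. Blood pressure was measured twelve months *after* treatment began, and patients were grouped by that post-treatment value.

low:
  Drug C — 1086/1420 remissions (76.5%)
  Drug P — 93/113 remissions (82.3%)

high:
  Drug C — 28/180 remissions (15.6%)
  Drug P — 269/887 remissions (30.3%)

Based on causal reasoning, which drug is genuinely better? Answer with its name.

Blood pressure lies on the pathway drug → blood pressure → outcome, so adjusting for it blocks the indirect effect. For the total causal effect of drug, use the unadjusted pooled rates.
Pooled: Drug C 69.6% vs Drug P 36.2%; Drug C is higher overall.

Drug C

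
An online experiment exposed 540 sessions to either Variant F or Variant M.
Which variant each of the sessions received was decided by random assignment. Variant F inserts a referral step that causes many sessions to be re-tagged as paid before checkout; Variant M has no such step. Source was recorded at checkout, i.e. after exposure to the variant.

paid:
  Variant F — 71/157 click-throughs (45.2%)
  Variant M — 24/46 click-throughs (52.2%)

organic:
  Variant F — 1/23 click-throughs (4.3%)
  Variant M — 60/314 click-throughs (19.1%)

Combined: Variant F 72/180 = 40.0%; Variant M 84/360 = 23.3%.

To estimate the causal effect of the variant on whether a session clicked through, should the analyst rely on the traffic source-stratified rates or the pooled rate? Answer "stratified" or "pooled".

Traffic source here is a post-treatment variable shaped by the variant; conditioning on it would introduce bias rather than remove it. The overall comparison is the causal one.
Pooled: Variant F 40.0% vs Variant M 23.3%; Variant F is higher overall.

pooled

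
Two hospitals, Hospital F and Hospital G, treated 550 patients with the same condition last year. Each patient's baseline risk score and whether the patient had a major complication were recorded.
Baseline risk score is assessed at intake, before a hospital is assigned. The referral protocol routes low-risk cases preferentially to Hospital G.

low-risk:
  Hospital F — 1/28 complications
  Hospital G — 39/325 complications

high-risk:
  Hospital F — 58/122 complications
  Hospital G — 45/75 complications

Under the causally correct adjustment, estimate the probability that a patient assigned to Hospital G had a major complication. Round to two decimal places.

Nothing the hospital does changes baseline risk score; the imbalance is an allocation artefact. With baseline risk score also predicting the outcome, the pooled figure is confounded, and the within-stratum comparison is the causal one.
Standardising Hospital G to the population baseline risk score mix: 0.642·39/325 + 0.358·45/75 = 0.292.

0.29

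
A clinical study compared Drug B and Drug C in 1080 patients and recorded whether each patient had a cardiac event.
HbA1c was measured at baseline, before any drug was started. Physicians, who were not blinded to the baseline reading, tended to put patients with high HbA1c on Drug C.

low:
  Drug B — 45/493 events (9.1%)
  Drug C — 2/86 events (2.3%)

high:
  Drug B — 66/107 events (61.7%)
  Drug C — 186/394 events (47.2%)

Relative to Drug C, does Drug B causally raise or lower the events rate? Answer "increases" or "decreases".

increases

Drug C is lower inside every HbA1c stratum but Drug B is lower in aggregate. Whether to stratify depends on how HbA1c relates to the drug.
Here HbA1c is a common cause — it drives both which drug a case falls under and the outcome. The crude comparison mixes populations; the stratum-specific rates are the causally relevant ones.
Within each level — low: 9.1% vs 2.3%; high: 61.7% vs 47.2% — Drug C is lower every time.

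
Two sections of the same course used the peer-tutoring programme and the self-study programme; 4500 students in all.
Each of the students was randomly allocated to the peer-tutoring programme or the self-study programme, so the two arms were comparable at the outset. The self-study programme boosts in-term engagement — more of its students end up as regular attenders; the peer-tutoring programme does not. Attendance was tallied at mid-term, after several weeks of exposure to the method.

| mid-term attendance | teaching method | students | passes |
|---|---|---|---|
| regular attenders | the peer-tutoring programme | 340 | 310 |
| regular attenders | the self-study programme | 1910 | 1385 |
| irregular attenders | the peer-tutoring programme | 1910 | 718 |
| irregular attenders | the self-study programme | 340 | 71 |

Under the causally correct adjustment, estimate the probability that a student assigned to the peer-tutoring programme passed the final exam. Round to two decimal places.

0.46

Mid-term attendance here is a post-treatment variable shaped by the teaching method; conditioning on it would introduce bias rather than remove it. The overall comparison is the causal one.
So P(outcome | do(the peer-tutoring programme)) is just the pooled rate for the peer-tutoring programme: 1028/2250 = 0.457.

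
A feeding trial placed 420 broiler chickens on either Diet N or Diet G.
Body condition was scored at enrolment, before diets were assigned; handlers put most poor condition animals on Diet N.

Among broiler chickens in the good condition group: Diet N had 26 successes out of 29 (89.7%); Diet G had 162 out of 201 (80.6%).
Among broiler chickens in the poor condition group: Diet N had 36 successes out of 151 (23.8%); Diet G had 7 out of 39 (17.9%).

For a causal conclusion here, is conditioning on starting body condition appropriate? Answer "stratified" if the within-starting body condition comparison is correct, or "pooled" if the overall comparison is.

Starting body condition satisfies the back-door criterion: it is not a descendant of the diet, and it blocks the spurious path from diet to outcome. Adjusting for it (i.e., using the within-starting body condition rates) gives the causal effect.
Within each level — good condition: 89.7% vs 80.6%; poor condition: 23.8% vs 17.9% — Diet N is higher every time.

stratified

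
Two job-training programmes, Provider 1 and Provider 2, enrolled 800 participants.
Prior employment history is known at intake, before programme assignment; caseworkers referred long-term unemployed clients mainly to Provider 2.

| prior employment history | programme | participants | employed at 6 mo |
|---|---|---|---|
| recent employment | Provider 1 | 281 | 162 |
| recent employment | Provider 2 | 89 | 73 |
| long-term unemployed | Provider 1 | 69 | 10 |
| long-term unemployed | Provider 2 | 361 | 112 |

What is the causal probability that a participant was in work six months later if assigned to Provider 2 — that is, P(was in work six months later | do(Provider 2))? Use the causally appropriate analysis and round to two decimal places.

0.55

The stratified and pooled comparisons disagree (Provider 2 wins within each prior employment history; Provider 1 wins overall), so the answer turns on the causal role of prior employment history.
Since prior employment history is a pre-existing factor (not a product of the programme) and it affects the outcome on its own, it is a confounder. The stratified rates, not the pooled rate, identify the causal effect.
Standardising Provider 2 to the population prior employment history mix: 0.463·73/89 + 0.537·112/361 = 0.546.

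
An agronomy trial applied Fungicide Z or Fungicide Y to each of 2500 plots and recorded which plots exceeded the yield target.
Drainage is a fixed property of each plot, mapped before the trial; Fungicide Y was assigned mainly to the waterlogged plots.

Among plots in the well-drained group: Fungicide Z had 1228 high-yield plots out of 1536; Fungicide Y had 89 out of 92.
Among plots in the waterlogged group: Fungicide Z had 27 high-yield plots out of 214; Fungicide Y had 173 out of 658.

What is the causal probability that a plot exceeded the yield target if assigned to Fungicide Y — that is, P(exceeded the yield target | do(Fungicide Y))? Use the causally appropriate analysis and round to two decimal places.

Fungicide Y is higher inside every field drainage stratum but Fungicide Z is higher in aggregate. Whether to stratify depends on how field drainage relates to the fungicide.
Field drainage differs across fungicides for reasons unrelated to any effect of the fungicide itself, and it separately predicts the outcome — a classic confounder. We must compare within field drainage levels.
Standardising Fungicide Y to the population field drainage mix: 0.651·89/92 + 0.349·173/658 = 0.722.

0.72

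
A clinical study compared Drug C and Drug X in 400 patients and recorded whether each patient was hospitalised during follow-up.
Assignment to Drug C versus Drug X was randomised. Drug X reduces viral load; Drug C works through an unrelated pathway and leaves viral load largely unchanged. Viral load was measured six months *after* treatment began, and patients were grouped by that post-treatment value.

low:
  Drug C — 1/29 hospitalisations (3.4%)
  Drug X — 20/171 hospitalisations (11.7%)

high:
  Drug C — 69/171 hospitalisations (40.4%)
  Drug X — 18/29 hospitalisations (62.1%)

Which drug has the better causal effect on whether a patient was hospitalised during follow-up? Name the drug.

Drug X

Viral load lies on the pathway drug → viral load → outcome, so adjusting for it blocks the indirect effect. For the total causal effect of drug, use the unadjusted pooled rates.
Pooled: Drug C 35.0% vs Drug X 19.0%; Drug X is lower overall.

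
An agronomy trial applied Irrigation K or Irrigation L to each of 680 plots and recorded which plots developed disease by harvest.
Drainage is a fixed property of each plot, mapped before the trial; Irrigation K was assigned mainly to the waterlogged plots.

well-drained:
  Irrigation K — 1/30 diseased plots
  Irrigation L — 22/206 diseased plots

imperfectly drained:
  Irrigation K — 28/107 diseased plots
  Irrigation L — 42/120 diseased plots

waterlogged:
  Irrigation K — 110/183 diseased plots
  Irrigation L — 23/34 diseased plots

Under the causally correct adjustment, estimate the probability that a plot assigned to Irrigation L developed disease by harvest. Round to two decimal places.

0.37

Here field drainage is a common cause — it drives both which irrigation a case falls under and the outcome. The crude comparison mixes populations; the stratum-specific rates are the causally relevant ones.
Standardising Irrigation L to the population field drainage mix: 0.347·22/206 + 0.334·42/120 + 0.319·23/34 = 0.370.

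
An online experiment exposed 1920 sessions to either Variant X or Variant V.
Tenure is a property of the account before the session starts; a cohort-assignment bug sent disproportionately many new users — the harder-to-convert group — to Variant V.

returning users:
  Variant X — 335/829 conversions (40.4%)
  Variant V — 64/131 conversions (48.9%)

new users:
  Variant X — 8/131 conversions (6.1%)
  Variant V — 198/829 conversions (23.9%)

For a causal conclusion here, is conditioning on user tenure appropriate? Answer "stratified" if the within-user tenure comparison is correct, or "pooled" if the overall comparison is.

stratified

The imbalance in user tenure arose from how sessions were allocated, not from anything the variant did; and user tenure independently affects the outcome. The pooled gap is confounded — condition on user tenure.
Within each level — returning users: 40.4% vs 48.9%; new users: 6.1% vs 23.9% — Variant V is higher every time.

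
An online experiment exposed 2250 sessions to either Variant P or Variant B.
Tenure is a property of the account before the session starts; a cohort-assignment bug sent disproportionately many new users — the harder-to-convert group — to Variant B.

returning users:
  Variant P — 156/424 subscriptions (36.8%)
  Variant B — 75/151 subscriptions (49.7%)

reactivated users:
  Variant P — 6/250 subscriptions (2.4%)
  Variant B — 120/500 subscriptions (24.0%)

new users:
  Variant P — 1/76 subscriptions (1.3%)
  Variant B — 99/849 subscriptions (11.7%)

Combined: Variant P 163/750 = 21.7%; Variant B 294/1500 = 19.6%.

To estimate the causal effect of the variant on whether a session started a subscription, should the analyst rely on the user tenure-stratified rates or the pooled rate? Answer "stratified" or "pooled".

The user tenure-specific comparison favours Variant B throughout, but the pooled figures favour Variant P. The question is whether to condition on user tenure.
User tenure is set before the variant has any effect — it is not caused by the variant — and it independently drives the outcome. That makes it a confounder, so the causal comparison is within user tenure levels.
Within each level — returning users: 36.8% vs 49.7%; reactivated users: 2.4% vs 24.0%; new users: 1.3% vs 11.7% — Variant B is higher every time.

stratified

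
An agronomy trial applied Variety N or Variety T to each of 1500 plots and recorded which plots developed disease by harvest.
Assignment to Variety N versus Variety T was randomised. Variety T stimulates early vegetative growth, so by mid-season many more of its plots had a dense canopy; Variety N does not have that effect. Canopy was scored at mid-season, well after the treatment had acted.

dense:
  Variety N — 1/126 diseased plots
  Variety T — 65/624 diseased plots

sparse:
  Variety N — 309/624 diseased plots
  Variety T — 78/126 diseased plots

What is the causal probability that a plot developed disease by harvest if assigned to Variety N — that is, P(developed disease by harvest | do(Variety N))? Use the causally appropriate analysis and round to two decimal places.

0.41

Mid-season canopy lies on the pathway variety → mid-season canopy → outcome, so adjusting for it blocks the indirect effect. For the total causal effect of variety, use the unadjusted pooled rates.
So P(outcome | do(Variety N)) is just the pooled rate for Variety N: 310/750 = 0.413.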